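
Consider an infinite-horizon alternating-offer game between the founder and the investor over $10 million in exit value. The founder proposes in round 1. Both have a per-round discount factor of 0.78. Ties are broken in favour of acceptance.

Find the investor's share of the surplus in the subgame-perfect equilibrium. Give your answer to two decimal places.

4.38

In a stationary SPE each proposer offers the other exactly their discounted continuation value.
If the founder keeps x when proposing and the investor keeps y when proposing, then x = 10 − 0.78y and y = 10 − 0.78x.
Solving: x = 10(1 − 0.78) / (1 − 0.78·0.78) = 2.2 / 0.3916 ≈ 5.6180.
The investor gets 10 − 5.6180 ≈ 4.3820.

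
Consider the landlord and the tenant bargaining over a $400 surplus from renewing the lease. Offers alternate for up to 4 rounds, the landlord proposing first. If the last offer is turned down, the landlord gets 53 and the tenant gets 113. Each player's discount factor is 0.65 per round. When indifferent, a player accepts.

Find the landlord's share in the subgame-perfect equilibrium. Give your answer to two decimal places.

213.71

Round 4 (the tenant proposes): the landlord gets 53 if talks fail, so the tenant offers 53 and keeps 347.
Round 3 (the landlord proposes): the tenant can get 347 next round, worth 0.65 × 347 = 225.55 now. The landlord offers 225.55 and keeps 400 − 225.55 = 174.45.
Round 2 (the tenant proposes): the landlord can get 174.45 next round, worth 0.65 × 174.45 = 113.3925 now. The tenant offers 113.3925 and keeps 400 − 113.3925 = 286.6075.
Round 1 (the landlord proposes): the tenant can get 286.6075 next round, worth 0.65 × 286.6075 = 186.294875 now; the landlord offers that and keeps 213.705125.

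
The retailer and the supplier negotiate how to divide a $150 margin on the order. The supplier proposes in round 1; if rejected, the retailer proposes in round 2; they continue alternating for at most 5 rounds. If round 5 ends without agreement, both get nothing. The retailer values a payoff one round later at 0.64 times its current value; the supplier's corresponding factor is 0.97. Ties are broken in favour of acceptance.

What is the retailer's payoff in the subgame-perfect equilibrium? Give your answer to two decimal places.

Solve by backward induction from round 5.
Round 5 (the supplier proposes): the retailer will accept anything ≥ 0, so the supplier offers 0 and keeps 150.
Round 4 (the retailer proposes): the supplier can get 150 next round, worth 0.97 × 150 = 145.5 now, so the retailer offers 145.5, keeping 4.5.
Round 3 (the supplier proposes): the retailer can get 4.5 next round, worth 0.64 × 4.5 = 2.88 now. The supplier offers 2.88 and keeps 150 − 2.88 = 147.12.
Round 2 (the retailer proposes): the supplier can get 147.12 next round, worth 0.97 × 147.12 = 142.7064 now, so the retailer offers 142.7064, keeping 7.2936.
Round 1 (the supplier proposes): the retailer can get 7.2936 next round, worth 0.64 × 7.2936 = 4.667904 now; the supplier offers that and keeps 145.332096.

4.67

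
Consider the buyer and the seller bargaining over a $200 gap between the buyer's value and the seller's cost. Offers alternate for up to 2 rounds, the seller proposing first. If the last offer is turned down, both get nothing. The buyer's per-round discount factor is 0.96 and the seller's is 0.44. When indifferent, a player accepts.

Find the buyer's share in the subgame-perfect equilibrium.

192

By backward induction:
Round 2 (the buyer proposes): the seller will accept anything ≥ 0, so the buyer offers 0 and keeps 200.
Round 1 (the seller proposes): the buyer can get 200 next round, worth 0.96 × 200 = 192 now. The seller offers 192 and keeps 200 − 192 = 8.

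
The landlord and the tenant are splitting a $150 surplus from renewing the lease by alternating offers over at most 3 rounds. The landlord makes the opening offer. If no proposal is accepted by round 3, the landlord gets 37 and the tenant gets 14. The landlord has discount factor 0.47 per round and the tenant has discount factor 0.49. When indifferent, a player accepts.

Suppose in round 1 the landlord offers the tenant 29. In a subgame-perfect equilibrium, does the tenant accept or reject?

Reject

Work out the tenant's continuation value if the offer is rejected.
Round 3 (the landlord proposes): the tenant gets 14 if talks fail, so the landlord offers 14 and keeps 136.
Round 2 (the tenant proposes): the landlord can get 136 next round, worth 0.47 × 136 = 63.92 now, so the tenant offers 63.92, keeping 86.08.
So by rejecting in round 1, the tenant gets 86.08 next round, worth 0.49 × 86.08 = 42.1792 now.
Offer 29 < 42.1792, so the tenant rejects.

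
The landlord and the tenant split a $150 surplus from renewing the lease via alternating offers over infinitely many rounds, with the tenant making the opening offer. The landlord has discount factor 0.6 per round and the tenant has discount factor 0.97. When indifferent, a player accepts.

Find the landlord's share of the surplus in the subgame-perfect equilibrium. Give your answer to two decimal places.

6.46

Let x be the tenant's share when the tenant proposes and y be the landlord's share when the landlord proposes.
The landlord accepts iff offered ≥ 0.6·y, so x = 150 − 0.6y. Symmetrically y = 150 − 0.97x.
Substituting: x = 150 − 0.6(150 − 0.97x), giving x(1 − 0.97·0.6) = 150(1 − 0.6).
So x = 150 × 0.4 / 0.418 ≈ 143.5407, and the landlord receives 150 − x ≈ 6.4593.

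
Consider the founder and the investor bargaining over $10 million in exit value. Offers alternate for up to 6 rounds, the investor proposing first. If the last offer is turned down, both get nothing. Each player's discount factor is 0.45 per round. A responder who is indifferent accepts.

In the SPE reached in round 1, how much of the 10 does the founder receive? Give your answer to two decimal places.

Round 6 (the founder proposes): the investor will accept anything ≥ 0, so the founder offers 0 and keeps 10.
Round 5 (the investor proposes): the founder can get 10 next round, worth 0.45 × 10 = 4.5 now, so the investor offers 4.5, keeping 5.5.
Round 4 (the founder proposes): the investor can get 5.5 next round, worth 0.45 × 5.5 = 2.475 now; the founder offers that and keeps 7.525.
Round 3 (the investor proposes): the founder can get 7.525 next round, worth 0.45 × 7.525 = 3.38625 now, so the investor offers 3.38625, keeping 6.61375.
Round 2 (the founder proposes): the investor can get 6.61375 next round, worth 0.45 × 6.61375 = 2.9761875 now. The founder offers 2.9761875 and keeps 10 − 2.9761875 = 7.0238125.
Round 1 (the investor proposes): the founder can get 7.0238125 next round, worth 0.45 × 7.0238125 = 3.160715625 now; the investor offers that and keeps 6.839284375.

3.16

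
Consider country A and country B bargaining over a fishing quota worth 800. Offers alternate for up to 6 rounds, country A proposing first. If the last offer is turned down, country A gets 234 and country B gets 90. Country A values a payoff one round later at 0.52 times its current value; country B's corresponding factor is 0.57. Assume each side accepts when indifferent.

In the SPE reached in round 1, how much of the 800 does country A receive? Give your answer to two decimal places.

Work backward from the last round.
Round 6 (country B proposes): country A gets 234 if talks fail, so country B offers 234 and keeps 566.
Round 5 (country A proposes): country B can get 566 next round, worth 0.57 × 566 = 322.62 now; country A offers that and keeps 477.38.
Round 4 (country B proposes): country A can get 477.38 next round, worth 0.52 × 477.38 = 248.2376 now. Country B offers 248.2376 and keeps 800 − 248.2376 = 551.7624.
Round 3 (country A proposes): country B can get 551.7624 next round, worth 0.57 × 551.7624 = 314.504568 now, so country A offers 314.504568, keeping 485.495432.
Round 2 (country B proposes): country A can get 485.495432 next round, worth 0.52 × 485.495432 = 252.45762464 now. Country B offers 252.45762464 and keeps 800 − 252.45762464 = 547.54237536.
Round 1 (country A proposes): country B can get 547.54237536 next round, worth 0.57 × 547.54237536 = 312.0991539552 now. Country A offers 312.0991539552 and keeps 800 − 312.0991539552 = 487.9008460448.

487.90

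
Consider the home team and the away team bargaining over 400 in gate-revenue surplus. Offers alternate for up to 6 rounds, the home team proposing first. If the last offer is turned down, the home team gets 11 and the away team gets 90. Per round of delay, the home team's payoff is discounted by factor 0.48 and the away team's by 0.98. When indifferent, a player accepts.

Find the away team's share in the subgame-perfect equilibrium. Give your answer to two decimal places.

Round 6 (the away team proposes): the home team gets 11 if talks fail, so the away team offers 11 and keeps 389.
Round 5 (the home team proposes): the away team can get 389 next round, worth 0.98 × 389 = 381.22 now, so the home team offers 381.22, keeping 18.78.
Round 4 (the away team proposes): the home team can get 18.78 next round, worth 0.48 × 18.78 = 9.0144 now; the away team offers that and keeps 390.9856.
Round 3 (the home team proposes): the away team can get 390.9856 next round, worth 0.98 × 390.9856 = 383.165888 now. The home team offers 383.165888 and keeps 400 − 383.165888 = 16.834112.
Round 2 (the away team proposes): the home team can get 16.834112 next round, worth 0.48 × 16.834112 = 8.08037376 now; the away team offers that and keeps 391.91962624.
Round 1 (the home team proposes): the away team can get 391.91962624 next round, worth 0.98 × 391.91962624 = 384.0812337152 now, so the home team offers 384.0812337152, keeping 15.9187662848.

384.08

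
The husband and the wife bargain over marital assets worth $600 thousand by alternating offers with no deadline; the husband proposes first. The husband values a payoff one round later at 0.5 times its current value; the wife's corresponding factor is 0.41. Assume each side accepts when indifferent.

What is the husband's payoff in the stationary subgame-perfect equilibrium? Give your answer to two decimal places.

445.28

Let x be the husband's share when the husband proposes and y be the wife's share when the wife proposes.
The wife accepts iff offered ≥ 0.41·y, so x = 600 − 0.41y. Symmetrically y = 600 − 0.5x.
Substituting: x = 600 − 0.41(600 − 0.5x), giving x(1 − 0.5·0.41) = 600(1 − 0.41).
So x = 600 × 0.59 / 0.795 ≈ 445.2830, and the wife receives 600 − x ≈ 154.7170.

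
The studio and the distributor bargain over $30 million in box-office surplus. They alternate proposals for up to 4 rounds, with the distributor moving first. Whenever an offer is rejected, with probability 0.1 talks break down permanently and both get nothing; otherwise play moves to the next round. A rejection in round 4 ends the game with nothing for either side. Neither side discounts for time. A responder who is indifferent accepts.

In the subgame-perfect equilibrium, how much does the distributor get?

Round 4 (the studio proposes): the distributor will accept anything ≥ 0, so the studio offers 0 and keeps 30.
Round 3 (the distributor proposes): rejecting gives the studio an expected 0.9 × 30 = 27; the distributor offers that and keeps 3.
Round 2 (the studio proposes): rejecting gives the distributor an expected 0.9 × 3 = 2.7. The studio offers 2.7 and keeps 30 − 2.7 = 27.3.
Round 1 (the distributor proposes): rejecting gives the studio an expected 0.9 × 27.3 = 24.57, so the distributor offers 24.57, keeping 5.43.

5.43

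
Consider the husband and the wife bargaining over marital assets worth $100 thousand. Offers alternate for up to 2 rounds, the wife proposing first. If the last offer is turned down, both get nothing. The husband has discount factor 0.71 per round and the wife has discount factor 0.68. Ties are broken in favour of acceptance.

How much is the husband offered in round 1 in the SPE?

71

Round 2 (the husband proposes): rejection yields 0 for the wife; the husband offers 0 and keeps 100.
Round 1 (the wife proposes): the husband can get 100 next round, worth 0.71 × 100 = 71 now. The wife offers 71 and keeps 100 − 71 = 29.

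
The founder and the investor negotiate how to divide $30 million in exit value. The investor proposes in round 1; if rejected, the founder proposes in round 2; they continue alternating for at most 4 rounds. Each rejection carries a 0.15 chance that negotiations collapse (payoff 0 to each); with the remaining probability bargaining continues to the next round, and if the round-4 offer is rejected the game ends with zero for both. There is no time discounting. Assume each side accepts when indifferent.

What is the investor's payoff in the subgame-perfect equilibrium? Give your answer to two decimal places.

Round 4 (the founder proposes): rejection yields 0 for the investor; the founder offers 0 and keeps 30.
Round 3 (the investor proposes): rejecting gives the founder an expected 0.85 × 30 = 25.5. The investor offers 25.5 and keeps 30 − 25.5 = 4.5.
Round 2 (the founder proposes): rejecting gives the investor an expected 0.85 × 4.5 = 3.825. The founder offers 3.825 and keeps 30 − 3.825 = 26.175.
Round 1 (the investor proposes): rejecting gives the founder an expected 0.85 × 26.175 = 22.24875, so the investor offers 22.24875, keeping 7.75125.

7.75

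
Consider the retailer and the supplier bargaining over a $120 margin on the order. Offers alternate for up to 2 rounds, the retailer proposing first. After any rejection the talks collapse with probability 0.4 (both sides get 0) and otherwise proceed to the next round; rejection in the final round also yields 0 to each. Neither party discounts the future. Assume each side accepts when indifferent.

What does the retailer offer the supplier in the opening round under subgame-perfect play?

Round 2 (the supplier proposes): the retailer will accept anything ≥ 0, so the supplier offers 0 and keeps 120.
Round 1 (the retailer proposes): rejecting gives the supplier an expected 0.6 × 120 = 72, so the retailer offers 72, keeping 48.

72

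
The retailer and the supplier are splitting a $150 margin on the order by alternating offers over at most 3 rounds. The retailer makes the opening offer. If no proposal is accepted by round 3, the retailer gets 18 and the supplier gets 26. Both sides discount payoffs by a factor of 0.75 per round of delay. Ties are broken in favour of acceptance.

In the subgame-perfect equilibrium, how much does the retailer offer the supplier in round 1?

42.75

Round 3 (the retailer proposes): the supplier gets 26 if talks fail, so the retailer offers 26 and keeps 124.
Round 2 (the supplier proposes): the retailer can get 124 next round, worth 0.75 × 124 = 93 now. The supplier offers 93 and keeps 150 − 93 = 57.
Round 1 (the retailer proposes): the supplier can get 57 next round, worth 0.75 × 57 = 42.75 now, so the retailer offers 42.75, keeping 107.25.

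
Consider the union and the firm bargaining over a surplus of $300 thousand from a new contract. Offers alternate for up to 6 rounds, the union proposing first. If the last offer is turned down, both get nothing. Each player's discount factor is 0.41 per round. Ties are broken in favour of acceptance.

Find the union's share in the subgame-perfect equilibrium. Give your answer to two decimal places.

Round 6 (the firm proposes): the union will accept anything ≥ 0, so the firm offers 0 and keeps 300.
Round 5 (the union proposes): the firm can get 300 next round, worth 0.41 × 300 = 123 now. The union offers 123 and keeps 300 − 123 = 177.
Round 4 (the firm proposes): the union can get 177 next round, worth 0.41 × 177 = 72.57 now. The firm offers 72.57 and keeps 300 − 72.57 = 227.43.
Round 3 (the union proposes): the firm can get 227.43 next round, worth 0.41 × 227.43 = 93.2463 now, so the union offers 93.2463, keeping 206.7537.
Round 2 (the firm proposes): the union can get 206.7537 next round, worth 0.41 × 206.7537 = 84.769017 now; the firm offers that and keeps 215.230983.
Round 1 (the union proposes): the firm can get 215.230983 next round, worth 0.41 × 215.230983 = 88.24470303 now, so the union offers 88.24470303, keeping 211.75529697.

211.76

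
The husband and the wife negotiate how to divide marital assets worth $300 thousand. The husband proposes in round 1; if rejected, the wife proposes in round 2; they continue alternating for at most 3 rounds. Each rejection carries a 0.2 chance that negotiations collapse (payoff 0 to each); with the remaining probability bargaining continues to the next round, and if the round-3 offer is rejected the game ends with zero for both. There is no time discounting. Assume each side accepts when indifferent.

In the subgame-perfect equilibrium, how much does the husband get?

Round 3 (the husband proposes): the wife will accept anything ≥ 0, so the husband offers 0 and keeps 300.
Round 2 (the wife proposes): rejecting gives the husband an expected 0.8 × 300 = 240. The wife offers 240 and keeps 300 − 240 = 60.
Round 1 (the husband proposes): rejecting gives the wife an expected 0.8 × 60 = 48, so the husband offers 48, keeping 252.

252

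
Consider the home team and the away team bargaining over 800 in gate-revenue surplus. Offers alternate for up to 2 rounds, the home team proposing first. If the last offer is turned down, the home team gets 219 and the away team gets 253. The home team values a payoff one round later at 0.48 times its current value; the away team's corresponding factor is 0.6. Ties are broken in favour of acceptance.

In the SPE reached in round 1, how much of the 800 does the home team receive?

Round 2 (the away team proposes): the home team gets 219 if talks fail, so the away team offers 219 and keeps 581.
Round 1 (the home team proposes): the away team can get 581 next round, worth 0.6 × 581 = 348.6 now, so the home team offers 348.6, keeping 451.4.

451.4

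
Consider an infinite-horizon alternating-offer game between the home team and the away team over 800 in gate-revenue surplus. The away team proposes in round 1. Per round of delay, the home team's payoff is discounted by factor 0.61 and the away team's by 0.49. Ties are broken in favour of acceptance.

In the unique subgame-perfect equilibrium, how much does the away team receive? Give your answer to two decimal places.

445.01

Let x be the away team's share when the away team proposes and y be the home team's share when the home team proposes.
The home team accepts iff offered ≥ 0.61·y, so x = 800 − 0.61y. Symmetrically y = 800 − 0.49x.
Substituting: x = 800 − 0.61(800 − 0.49x), giving x(1 − 0.49·0.61) = 800(1 − 0.61).
So x = 800 × 0.39 / 0.7011 ≈ 445.0150, and the home team receives 800 − x ≈ 354.9850.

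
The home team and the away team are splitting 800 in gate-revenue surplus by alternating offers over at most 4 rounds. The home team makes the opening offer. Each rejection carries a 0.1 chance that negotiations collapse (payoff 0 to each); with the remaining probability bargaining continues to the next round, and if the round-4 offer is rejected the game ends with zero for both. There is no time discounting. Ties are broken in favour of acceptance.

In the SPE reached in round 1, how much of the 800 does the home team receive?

Round 4 (the away team proposes): the home team will accept anything ≥ 0, so the away team offers 0 and keeps 800.
Round 3 (the home team proposes): rejecting gives the away team an expected 0.9 × 800 = 720, so the home team offers 720, keeping 80.
Round 2 (the away team proposes): rejecting gives the home team an expected 0.9 × 80 = 72, so the away team offers 72, keeping 728.
Round 1 (the home team proposes): rejecting gives the away team an expected 0.9 × 728 = 655.2, so the home team offers 655.2, keeping 144.8.

144.8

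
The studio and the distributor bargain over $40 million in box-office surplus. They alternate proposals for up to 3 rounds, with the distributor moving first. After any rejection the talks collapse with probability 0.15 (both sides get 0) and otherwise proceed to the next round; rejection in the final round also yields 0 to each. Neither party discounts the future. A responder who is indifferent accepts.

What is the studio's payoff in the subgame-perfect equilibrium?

Round 3 (the distributor proposes): the studio will accept anything ≥ 0, so the distributor offers 0 and keeps 40.
Round 2 (the studio proposes): rejecting gives the distributor an expected 0.85 × 40 = 34; the studio offers that and keeps 6.
Round 1 (the distributor proposes): rejecting gives the studio an expected 0.85 × 6 = 5.1, so the distributor offers 5.1, keeping 34.9.

5.1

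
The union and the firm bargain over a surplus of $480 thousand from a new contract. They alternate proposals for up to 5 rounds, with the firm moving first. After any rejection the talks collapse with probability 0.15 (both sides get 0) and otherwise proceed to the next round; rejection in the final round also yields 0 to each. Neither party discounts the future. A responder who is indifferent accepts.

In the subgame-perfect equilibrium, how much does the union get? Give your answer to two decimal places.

105.42

Round 5 (the firm proposes): rejection yields 0 for the union; the firm offers 0 and keeps 480.
Round 4 (the union proposes): rejecting gives the firm an expected 0.85 × 480 = 408, so the union offers 408, keeping 72.
Round 3 (the firm proposes): rejecting gives the union an expected 0.85 × 72 = 61.2. The firm offers 61.2 and keeps 480 − 61.2 = 418.8.
Round 2 (the union proposes): rejecting gives the firm an expected 0.85 × 418.8 = 355.98, so the union offers 355.98, keeping 124.02.
Round 1 (the firm proposes): rejecting gives the union an expected 0.85 × 124.02 = 105.417, so the firm offers 105.417, keeping 374.583.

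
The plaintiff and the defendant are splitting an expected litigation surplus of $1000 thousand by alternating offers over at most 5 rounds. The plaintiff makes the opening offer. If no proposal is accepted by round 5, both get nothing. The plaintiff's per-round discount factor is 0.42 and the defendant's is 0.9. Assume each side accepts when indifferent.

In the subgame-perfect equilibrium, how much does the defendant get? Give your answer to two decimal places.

By backward induction:
Round 5 (the plaintiff proposes): the defendant will accept anything ≥ 0, so the plaintiff offers 0 and keeps 1000.
Round 4 (the defendant proposes): the plaintiff can get 1000 next round, worth 0.42 × 1000 = 420 now; the defendant offers that and keeps 580.
Round 3 (the plaintiff proposes): the defendant can get 580 next round, worth 0.9 × 580 = 522 now, so the plaintiff offers 522, keeping 478.
Round 2 (the defendant proposes): the plaintiff can get 478 next round, worth 0.42 × 478 = 200.76 now. The defendant offers 200.76 and keeps 1000 − 200.76 = 799.24.
Round 1 (the plaintiff proposes): the defendant can get 799.24 next round, worth 0.9 × 799.24 = 719.316 now, so the plaintiff offers 719.316, keeping 280.684.

719.32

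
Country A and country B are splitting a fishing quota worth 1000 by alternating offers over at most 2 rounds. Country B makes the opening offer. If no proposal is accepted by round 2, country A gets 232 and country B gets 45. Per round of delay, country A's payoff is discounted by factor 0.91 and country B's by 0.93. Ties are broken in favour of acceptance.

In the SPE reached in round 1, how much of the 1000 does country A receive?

869.05

Round 2 (country A proposes): country B gets 45 if talks fail, so country A offers 45 and keeps 955.
Round 1 (country B proposes): country A can get 955 next round, worth 0.91 × 955 = 869.05 now; country B offers that and keeps 130.95.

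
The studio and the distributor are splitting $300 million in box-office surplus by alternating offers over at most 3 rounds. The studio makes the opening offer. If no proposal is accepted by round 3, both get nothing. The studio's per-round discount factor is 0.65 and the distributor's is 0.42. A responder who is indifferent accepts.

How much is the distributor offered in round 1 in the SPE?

Round 3 (the studio proposes): the distributor will accept anything ≥ 0, so the studio offers 0 and keeps 300.
Round 2 (the distributor proposes): the studio can get 300 next round, worth 0.65 × 300 = 195 now. The distributor offers 195 and keeps 300 − 195 = 105.
Round 1 (the studio proposes): the distributor can get 105 next round, worth 0.42 × 105 = 44.1 now, so the studio offers 44.1, keeping 255.9.

44.1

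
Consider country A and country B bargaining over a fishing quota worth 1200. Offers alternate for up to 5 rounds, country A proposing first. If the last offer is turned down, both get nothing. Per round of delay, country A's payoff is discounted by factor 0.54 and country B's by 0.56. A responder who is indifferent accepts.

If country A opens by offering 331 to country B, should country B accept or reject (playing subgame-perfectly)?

Reject

Work out country B's continuation value if the offer is rejected.
Round 5 (country A proposes): rejection yields 0 for country B; country A offers 0 and keeps 1200.
Round 4 (country B proposes): country A can get 1200 next round, worth 0.54 × 1200 = 648 now, so country B offers 648, keeping 552.
Round 3 (country A proposes): country B can get 552 next round, worth 0.56 × 552 = 309.12 now, so country A offers 309.12, keeping 890.88.
Round 2 (country B proposes): country A can get 890.88 next round, worth 0.54 × 890.88 = 481.0752 now; country B offers that and keeps 718.9248.
So by rejecting in round 1, country B gets 718.9248 next round, worth 0.56 × 718.9248 = 402.597888 now.
Offer 331 < 402.597888, so country B rejects.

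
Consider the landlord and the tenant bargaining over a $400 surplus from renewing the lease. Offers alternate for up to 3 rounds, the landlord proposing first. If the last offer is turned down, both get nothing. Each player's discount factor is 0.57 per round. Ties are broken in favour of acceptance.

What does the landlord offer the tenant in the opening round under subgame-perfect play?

Round 3 (the landlord proposes): the tenant will accept anything ≥ 0, so the landlord offers 0 and keeps 400.
Round 2 (the tenant proposes): the landlord can get 400 next round, worth 0.57 × 400 = 228 now. The tenant offers 228 and keeps 400 − 228 = 172.
Round 1 (the landlord proposes): the tenant can get 172 next round, worth 0.57 × 172 = 98.04 now; the landlord offers that and keeps 301.96.

98.04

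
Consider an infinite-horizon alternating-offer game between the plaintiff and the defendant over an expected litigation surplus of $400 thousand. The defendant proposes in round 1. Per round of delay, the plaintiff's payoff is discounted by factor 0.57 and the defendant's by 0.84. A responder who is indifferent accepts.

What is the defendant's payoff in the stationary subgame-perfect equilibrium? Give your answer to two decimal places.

330.01

In a stationary SPE each proposer offers the other exactly their discounted continuation value.
If the defendant keeps x when proposing and the plaintiff keeps y when proposing, then x = 400 − 0.57y and y = 400 − 0.84x.
Solving: x = 400(1 − 0.57) / (1 − 0.84·0.57) = 172 / 0.5212 ≈ 330.0077.
The plaintiff gets 400 − 330.0077 ≈ 69.9923.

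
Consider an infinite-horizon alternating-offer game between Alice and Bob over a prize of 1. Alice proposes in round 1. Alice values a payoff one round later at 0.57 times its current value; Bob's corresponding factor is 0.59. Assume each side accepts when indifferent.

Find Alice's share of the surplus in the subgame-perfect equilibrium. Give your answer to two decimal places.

In a stationary SPE each proposer offers the other exactly their discounted continuation value.
If Alice keeps x when proposing and Bob keeps y when proposing, then x = 1 − 0.59y and y = 1 − 0.57x.
Solving: x = 1(1 − 0.59) / (1 − 0.57·0.59) = 0.41 / 0.6637 ≈ 0.6177.
Bob gets 1 − 0.6177 ≈ 0.3823.

0.62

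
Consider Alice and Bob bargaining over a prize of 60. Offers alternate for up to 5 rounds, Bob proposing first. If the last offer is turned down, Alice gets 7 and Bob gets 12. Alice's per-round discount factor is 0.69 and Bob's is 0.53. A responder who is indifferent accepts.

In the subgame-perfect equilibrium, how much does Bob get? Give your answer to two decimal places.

Round 5 (Bob proposes): Alice gets 7 if talks fail, so Bob offers 7 and keeps 53.
Round 4 (Alice proposes): Bob can get 53 next round, worth 0.53 × 53 = 28.09 now, so Alice offers 28.09, keeping 31.91.
Round 3 (Bob proposes): Alice can get 31.91 next round, worth 0.69 × 31.91 = 22.0179 now, so Bob offers 22.0179, keeping 37.9821.
Round 2 (Alice proposes): Bob can get 37.9821 next round, worth 0.53 × 37.9821 = 20.130513 now; Alice offers that and keeps 39.869487.
Round 1 (Bob proposes): Alice can get 39.869487 next round, worth 0.69 × 39.869487 = 27.50994603 now, so Bob offers 27.50994603, keeping 32.49005397.

32.49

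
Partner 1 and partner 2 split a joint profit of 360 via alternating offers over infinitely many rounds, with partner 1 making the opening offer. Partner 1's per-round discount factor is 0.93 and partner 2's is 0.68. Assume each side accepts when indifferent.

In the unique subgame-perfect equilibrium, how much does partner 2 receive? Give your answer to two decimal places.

In a stationary SPE each proposer offers the other exactly their discounted continuation value.
If partner 1 keeps x when proposing and partner 2 keeps y when proposing, then x = 360 − 0.68y and y = 360 − 0.93x.
Solving: x = 360(1 − 0.68) / (1 − 0.93·0.68) = 115.2 / 0.3676 ≈ 313.3841.
Partner 2 gets 360 − 313.3841 ≈ 46.6159.

46.62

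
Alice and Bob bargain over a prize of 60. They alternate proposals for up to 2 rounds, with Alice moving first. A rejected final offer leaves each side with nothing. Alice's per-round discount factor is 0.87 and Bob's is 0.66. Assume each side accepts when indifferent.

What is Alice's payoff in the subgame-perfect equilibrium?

Solve by backward induction from round 2.
Round 2 (Bob proposes): Alice will accept anything ≥ 0, so Bob offers 0 and keeps 60.
Round 1 (Alice proposes): Bob can get 60 next round, worth 0.66 × 60 = 39.6 now, so Alice offers 39.6, keeping 20.4.

20.4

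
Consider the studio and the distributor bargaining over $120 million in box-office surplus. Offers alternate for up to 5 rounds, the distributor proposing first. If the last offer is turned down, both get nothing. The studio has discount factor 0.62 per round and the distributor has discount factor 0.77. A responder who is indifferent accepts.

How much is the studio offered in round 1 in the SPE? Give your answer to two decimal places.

25.28

By backward induction:
Round 5 (the distributor proposes): rejection yields 0 for the studio; the distributor offers 0 and keeps 120.
Round 4 (the studio proposes): the distributor can get 120 next round, worth 0.77 × 120 = 92.4 now, so the studio offers 92.4, keeping 27.6.
Round 3 (the distributor proposes): the studio can get 27.6 next round, worth 0.62 × 27.6 = 17.112 now; the distributor offers that and keeps 102.888.
Round 2 (the studio proposes): the distributor can get 102.888 next round, worth 0.77 × 102.888 = 79.22376 now. The studio offers 79.22376 and keeps 120 − 79.22376 = 40.77624.
Round 1 (the distributor proposes): the studio can get 40.77624 next round, worth 0.62 × 40.77624 = 25.2812688 now, so the distributor offers 25.2812688, keeping 94.7187312.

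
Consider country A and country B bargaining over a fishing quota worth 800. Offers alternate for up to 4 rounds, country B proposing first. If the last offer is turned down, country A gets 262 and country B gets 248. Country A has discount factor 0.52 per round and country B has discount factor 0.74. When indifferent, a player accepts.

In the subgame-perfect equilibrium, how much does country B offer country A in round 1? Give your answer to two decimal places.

By backward induction:
Round 4 (country A proposes): country B gets 248 if talks fail, so country A offers 248 and keeps 552.
Round 3 (country B proposes): country A can get 552 next round, worth 0.52 × 552 = 287.04 now. Country B offers 287.04 and keeps 800 − 287.04 = 512.96.
Round 2 (country A proposes): country B can get 512.96 next round, worth 0.74 × 512.96 = 379.5904 now. Country A offers 379.5904 and keeps 800 − 379.5904 = 420.4096.
Round 1 (country B proposes): country A can get 420.4096 next round, worth 0.52 × 420.4096 = 218.612992 now, so country B offers 218.612992, keeping 581.387008.

218.61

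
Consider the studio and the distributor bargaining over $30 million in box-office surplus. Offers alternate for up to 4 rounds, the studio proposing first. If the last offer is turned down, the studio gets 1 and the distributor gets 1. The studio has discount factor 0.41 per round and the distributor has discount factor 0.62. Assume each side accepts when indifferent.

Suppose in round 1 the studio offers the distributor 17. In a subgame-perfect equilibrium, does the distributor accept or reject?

Accept

Round 4 (the distributor proposes): the studio gets 1 if talks fail, so the distributor offers 1 and keeps 29.
Round 3 (the studio proposes): the distributor can get 29 next round, worth 0.62 × 29 = 17.98 now; the studio offers that and keeps 12.02.
Round 2 (the distributor proposes): the studio can get 12.02 next round, worth 0.41 × 12.02 = 4.9282 now; the distributor offers that and keeps 25.0718.
So by rejecting in round 1, the distributor gets 25.0718 next round, worth 0.62 × 25.0718 = 15.544516 now.
Offer 17 ≥ 15.544516, so the distributor accepts.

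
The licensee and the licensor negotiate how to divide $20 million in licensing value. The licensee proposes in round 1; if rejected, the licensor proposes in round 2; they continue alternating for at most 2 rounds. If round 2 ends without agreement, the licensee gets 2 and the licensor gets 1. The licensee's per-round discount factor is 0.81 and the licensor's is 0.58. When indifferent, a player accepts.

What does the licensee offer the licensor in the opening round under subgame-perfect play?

By backward induction:
Round 2 (the licensor proposes): the licensee gets 2 if talks fail, so the licensor offers 2 and keeps 18.
Round 1 (the licensee proposes): the licensor can get 18 next round, worth 0.58 × 18 = 10.44 now; the licensee offers that and keeps 9.56.

10.44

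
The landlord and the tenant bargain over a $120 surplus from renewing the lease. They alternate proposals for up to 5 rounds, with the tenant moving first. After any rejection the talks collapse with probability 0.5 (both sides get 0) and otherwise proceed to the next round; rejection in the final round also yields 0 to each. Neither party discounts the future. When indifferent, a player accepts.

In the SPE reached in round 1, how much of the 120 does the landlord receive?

37.5

Round 5 (the tenant proposes): rejection yields 0 for the landlord; the tenant offers 0 and keeps 120.
Round 4 (the landlord proposes): rejecting gives the tenant an expected 0.5 × 120 = 60; the landlord offers that and keeps 60.
Round 3 (the tenant proposes): rejecting gives the landlord an expected 0.5 × 60 = 30, so the tenant offers 30, keeping 90.
Round 2 (the landlord proposes): rejecting gives the tenant an expected 0.5 × 90 = 45, so the landlord offers 45, keeping 75.
Round 1 (the tenant proposes): rejecting gives the landlord an expected 0.5 × 75 = 37.5. The tenant offers 37.5 and keeps 120 − 37.5 = 82.5.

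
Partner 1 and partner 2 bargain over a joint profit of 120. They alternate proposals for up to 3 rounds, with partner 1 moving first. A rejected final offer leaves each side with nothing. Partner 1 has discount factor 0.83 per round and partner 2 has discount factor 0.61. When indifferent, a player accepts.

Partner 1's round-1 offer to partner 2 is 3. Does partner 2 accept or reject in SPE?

Round 3 (partner 1 proposes): rejection yields 0 for partner 2; partner 1 offers 0 and keeps 120.
Round 2 (partner 2 proposes): partner 1 can get 120 next round, worth 0.83 × 120 = 99.6 now; partner 2 offers that and keeps 20.4.
So by rejecting in round 1, partner 2 gets 20.4 next round, worth 0.61 × 20.4 = 12.444 now.
Offer 3 < 12.444, so partner 2 rejects.

Reject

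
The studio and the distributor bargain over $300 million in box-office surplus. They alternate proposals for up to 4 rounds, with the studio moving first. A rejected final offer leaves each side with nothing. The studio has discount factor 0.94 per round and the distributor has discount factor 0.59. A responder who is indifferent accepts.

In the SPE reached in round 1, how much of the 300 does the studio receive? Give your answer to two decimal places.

191.22

Round 4 (the distributor proposes): rejection yields 0 for the studio; the distributor offers 0 and keeps 300.
Round 3 (the studio proposes): the distributor can get 300 next round, worth 0.59 × 300 = 177 now; the studio offers that and keeps 123.
Round 2 (the distributor proposes): the studio can get 123 next round, worth 0.94 × 123 = 115.62 now; the distributor offers that and keeps 184.38.
Round 1 (the studio proposes): the distributor can get 184.38 next round, worth 0.59 × 184.38 = 108.7842 now; the studio offers that and keeps 191.2158.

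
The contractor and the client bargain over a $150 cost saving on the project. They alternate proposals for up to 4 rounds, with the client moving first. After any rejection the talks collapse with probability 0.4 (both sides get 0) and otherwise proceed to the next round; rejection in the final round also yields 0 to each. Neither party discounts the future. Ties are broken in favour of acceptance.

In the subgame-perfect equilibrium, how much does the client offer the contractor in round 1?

68.4

Round 4 (the contractor proposes): the client will accept anything ≥ 0, so the contractor offers 0 and keeps 150.
Round 3 (the client proposes): rejecting gives the contractor an expected 0.6 × 150 = 90, so the client offers 90, keeping 60.
Round 2 (the contractor proposes): rejecting gives the client an expected 0.6 × 60 = 36. The contractor offers 36 and keeps 150 − 36 = 114.
Round 1 (the client proposes): rejecting gives the contractor an expected 0.6 × 114 = 68.4. The client offers 68.4 and keeps 150 − 68.4 = 81.6.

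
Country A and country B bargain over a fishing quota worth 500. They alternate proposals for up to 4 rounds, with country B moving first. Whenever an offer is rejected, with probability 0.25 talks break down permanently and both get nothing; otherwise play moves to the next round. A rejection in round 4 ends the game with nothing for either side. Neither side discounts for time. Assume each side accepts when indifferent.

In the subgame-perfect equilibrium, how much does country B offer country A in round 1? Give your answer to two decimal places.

304.69

Round 4 (country A proposes): rejection yields 0 for country B; country A offers 0 and keeps 500.
Round 3 (country B proposes): rejecting gives country A an expected 0.75 × 500 = 375, so country B offers 375, keeping 125.
Round 2 (country A proposes): rejecting gives country B an expected 0.75 × 125 = 93.75; country A offers that and keeps 406.25.
Round 1 (country B proposes): rejecting gives country A an expected 0.75 × 406.25 = 304.6875; country B offers that and keeps 195.3125.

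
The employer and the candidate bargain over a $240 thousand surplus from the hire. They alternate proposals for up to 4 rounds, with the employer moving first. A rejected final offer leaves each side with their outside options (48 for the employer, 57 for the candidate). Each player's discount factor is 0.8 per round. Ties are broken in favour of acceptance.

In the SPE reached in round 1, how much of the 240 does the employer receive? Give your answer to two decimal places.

103.30

Round 4 (the candidate proposes): the employer gets 48 if talks fail, so the candidate offers 48 and keeps 192.
Round 3 (the employer proposes): the candidate can get 192 next round, worth 0.8 × 192 = 153.6 now, so the employer offers 153.6, keeping 86.4.
Round 2 (the candidate proposes): the employer can get 86.4 next round, worth 0.8 × 86.4 = 69.12 now, so the candidate offers 69.12, keeping 170.88.
Round 1 (the employer proposes): the candidate can get 170.88 next round, worth 0.8 × 170.88 = 136.704 now. The employer offers 136.704 and keeps 240 − 136.704 = 103.296.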